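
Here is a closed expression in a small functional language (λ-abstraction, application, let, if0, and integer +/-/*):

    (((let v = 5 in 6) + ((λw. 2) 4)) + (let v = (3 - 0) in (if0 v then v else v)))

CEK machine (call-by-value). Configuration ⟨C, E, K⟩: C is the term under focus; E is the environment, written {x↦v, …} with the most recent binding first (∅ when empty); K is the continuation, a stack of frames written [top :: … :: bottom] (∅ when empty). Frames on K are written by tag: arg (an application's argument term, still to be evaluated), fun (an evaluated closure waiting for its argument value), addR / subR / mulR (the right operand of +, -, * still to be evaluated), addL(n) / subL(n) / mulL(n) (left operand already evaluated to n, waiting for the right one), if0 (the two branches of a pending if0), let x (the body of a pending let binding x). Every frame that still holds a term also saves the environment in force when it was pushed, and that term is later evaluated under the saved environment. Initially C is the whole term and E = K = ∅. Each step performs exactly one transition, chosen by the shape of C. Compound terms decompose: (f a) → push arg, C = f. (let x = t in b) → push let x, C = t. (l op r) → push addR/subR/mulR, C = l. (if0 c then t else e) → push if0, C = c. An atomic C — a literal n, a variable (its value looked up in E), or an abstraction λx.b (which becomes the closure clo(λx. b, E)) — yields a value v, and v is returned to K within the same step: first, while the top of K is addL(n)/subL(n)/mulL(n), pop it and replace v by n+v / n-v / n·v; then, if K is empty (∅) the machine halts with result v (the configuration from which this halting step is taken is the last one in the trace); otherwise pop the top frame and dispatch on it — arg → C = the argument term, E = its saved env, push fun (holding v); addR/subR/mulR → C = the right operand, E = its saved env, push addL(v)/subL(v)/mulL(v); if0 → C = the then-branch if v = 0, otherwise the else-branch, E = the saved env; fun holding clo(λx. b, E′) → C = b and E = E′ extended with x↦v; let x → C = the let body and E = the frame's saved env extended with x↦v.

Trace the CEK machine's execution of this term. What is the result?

0. [C=(((let v = 5 in 6) + ((λw. 2) 4)) + (let v = (3 - 0) in (if0 v then v else v))) | E=∅ | K=∅]
1. [C=((let v = 5 in 6) + ((λw. 2) 4)) | E=∅ | K=[addR]]
2. [C=(let v = 5 in 6) | E=∅ | K=[addR :: addR]]
3. [C=5 | E=∅ | K=[let v :: addR :: addR]]
4. [C=6 | E={v↦5} | K=[addR :: addR]]
5. [C=((λw. 2) 4) | E=∅ | K=[addL(6) :: addR]]
6. [C=(λw. 2) | E=∅ | K=[arg :: addL(6) :: addR]]
7. [C=4 | E=∅ | K=[fun :: addL(6) :: addR]]
8. [C=2 | E={w↦4} | K=[addL(6) :: addR]]
9. [C=(let v = (3 - 0) in (if0 v then v else v)) | E=∅ | K=[addL(8)]]
10. [C=(3 - 0) | E=∅ | K=[let v :: addL(8)]]
11. [C=3 | E=∅ | K=[subR :: let v :: addL(8)]]
12. [C=0 | E=∅ | K=[subL(3) :: let v :: addL(8)]]
13. [C=(if0 v then v else v) | E={v↦3} | K=[addL(8)]]
14. [C=v | E={v↦3} | K=[if0 :: addL(8)]]
15. [C=v | E={v↦3} | K=[addL(8)]]
→ final value 11

Answer: 11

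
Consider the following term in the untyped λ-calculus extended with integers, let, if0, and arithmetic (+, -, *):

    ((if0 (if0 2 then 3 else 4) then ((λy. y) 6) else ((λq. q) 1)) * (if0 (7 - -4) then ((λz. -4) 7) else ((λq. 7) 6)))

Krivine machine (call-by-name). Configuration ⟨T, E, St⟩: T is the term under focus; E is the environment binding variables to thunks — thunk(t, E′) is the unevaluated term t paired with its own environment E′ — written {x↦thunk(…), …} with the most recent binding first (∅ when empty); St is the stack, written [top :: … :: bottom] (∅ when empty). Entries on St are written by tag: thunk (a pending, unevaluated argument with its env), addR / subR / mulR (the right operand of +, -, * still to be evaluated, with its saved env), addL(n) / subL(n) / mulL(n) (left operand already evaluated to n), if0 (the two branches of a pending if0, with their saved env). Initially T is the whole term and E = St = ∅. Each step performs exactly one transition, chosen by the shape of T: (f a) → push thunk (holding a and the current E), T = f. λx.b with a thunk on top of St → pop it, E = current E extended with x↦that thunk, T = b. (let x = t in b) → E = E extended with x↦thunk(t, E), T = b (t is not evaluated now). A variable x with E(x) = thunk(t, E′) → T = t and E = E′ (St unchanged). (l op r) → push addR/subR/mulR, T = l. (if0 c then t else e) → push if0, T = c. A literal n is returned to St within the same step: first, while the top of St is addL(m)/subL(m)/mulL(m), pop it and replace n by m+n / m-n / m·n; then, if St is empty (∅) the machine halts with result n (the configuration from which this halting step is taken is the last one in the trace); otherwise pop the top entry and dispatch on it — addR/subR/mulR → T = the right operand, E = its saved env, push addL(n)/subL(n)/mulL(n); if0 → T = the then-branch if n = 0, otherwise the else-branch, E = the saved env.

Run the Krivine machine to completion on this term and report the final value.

t=0: <T=((if0 (if0 2 then 3 else 4) then ((λy. y) 6) else ((λq. q) 1)) * (if0 (7 - -4) then ((λz. -4) 7) else ((λq. 7) 6))), E=∅, St=∅>
t=1: <T=(if0 (if0 2 then 3 else 4) then ((λy. y) 6) else ((λq. q) 1)), E=∅, St=[mulR]>
t=2: <T=(if0 2 then 3 else 4), E=∅, St=[if0 :: mulR]>
t=3: <T=2, E=∅, St=[if0 :: if0 :: mulR]>
t=4: <T=4, E=∅, St=[if0 :: mulR]>
t=5: <T=((λq. q) 1), E=∅, St=[mulR]>
t=6: <T=(λq. q), E=∅, St=[thunk :: mulR]>
t=7: <T=q, E={q↦thunk(1, ∅)}, St=[mulR]>
t=8: <T=1, E=∅, St=[mulR]>
t=9: <T=(if0 (7 - -4) then ((λz. -4) 7) else ((λq. 7) 6)), E=∅, St=[mulL(1)]>
t=10: <T=(7 - -4), E=∅, St=[if0 :: mulL(1)]>
t=11: <T=7, E=∅, St=[subR :: if0 :: mulL(1)]>
t=12: <T=-4, E=∅, St=[subL(7) :: if0 :: mulL(1)]>
t=13: <T=((λq. 7) 6), E=∅, St=[mulL(1)]>
t=14: <T=(λq. 7), E=∅, St=[thunk :: mulL(1)]>
t=15: <T=7, E={q↦thunk(6, ∅)}, St=[mulL(1)]>
→ final value 7

Answer: 7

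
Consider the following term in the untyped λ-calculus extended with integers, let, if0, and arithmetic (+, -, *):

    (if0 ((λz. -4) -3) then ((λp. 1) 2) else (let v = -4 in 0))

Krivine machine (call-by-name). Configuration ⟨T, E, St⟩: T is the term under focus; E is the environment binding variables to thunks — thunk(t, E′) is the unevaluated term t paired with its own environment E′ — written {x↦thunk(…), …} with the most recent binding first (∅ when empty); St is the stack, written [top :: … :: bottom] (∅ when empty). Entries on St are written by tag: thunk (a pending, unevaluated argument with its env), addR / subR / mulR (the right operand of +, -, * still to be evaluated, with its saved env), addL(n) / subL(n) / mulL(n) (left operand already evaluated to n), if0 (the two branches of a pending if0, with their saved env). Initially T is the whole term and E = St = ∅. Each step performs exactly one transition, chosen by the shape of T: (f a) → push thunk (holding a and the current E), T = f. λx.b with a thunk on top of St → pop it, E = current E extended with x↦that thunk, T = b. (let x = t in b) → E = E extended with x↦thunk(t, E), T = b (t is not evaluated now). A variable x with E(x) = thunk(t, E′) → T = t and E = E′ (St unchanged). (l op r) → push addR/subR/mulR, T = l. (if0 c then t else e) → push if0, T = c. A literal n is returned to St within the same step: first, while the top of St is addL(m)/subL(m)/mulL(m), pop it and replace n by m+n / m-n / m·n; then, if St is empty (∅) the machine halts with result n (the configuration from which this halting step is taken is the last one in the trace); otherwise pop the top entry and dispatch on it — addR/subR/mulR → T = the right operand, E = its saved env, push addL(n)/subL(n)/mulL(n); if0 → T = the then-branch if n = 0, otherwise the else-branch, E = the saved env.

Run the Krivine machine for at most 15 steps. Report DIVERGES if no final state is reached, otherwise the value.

0. ⟨T=(if0 ((λz. -4) -3) then ((λp. 1) 2) else (let v = -4 in 0)); E=∅; St=∅⟩
1. ⟨T=((λz. -4) -3); E=∅; St=[if0]⟩
2. ⟨T=(λz. -4); E=∅; St=[thunk :: if0]⟩
3. ⟨T=-4; E={z↦thunk(-3, ∅)}; St=[if0]⟩
4. ⟨T=(let v = -4 in 0); E=∅; St=∅⟩
5. ⟨T=0; E={v↦thunk(-4, ∅)}; St=∅⟩
→ final value 0

Answer: 0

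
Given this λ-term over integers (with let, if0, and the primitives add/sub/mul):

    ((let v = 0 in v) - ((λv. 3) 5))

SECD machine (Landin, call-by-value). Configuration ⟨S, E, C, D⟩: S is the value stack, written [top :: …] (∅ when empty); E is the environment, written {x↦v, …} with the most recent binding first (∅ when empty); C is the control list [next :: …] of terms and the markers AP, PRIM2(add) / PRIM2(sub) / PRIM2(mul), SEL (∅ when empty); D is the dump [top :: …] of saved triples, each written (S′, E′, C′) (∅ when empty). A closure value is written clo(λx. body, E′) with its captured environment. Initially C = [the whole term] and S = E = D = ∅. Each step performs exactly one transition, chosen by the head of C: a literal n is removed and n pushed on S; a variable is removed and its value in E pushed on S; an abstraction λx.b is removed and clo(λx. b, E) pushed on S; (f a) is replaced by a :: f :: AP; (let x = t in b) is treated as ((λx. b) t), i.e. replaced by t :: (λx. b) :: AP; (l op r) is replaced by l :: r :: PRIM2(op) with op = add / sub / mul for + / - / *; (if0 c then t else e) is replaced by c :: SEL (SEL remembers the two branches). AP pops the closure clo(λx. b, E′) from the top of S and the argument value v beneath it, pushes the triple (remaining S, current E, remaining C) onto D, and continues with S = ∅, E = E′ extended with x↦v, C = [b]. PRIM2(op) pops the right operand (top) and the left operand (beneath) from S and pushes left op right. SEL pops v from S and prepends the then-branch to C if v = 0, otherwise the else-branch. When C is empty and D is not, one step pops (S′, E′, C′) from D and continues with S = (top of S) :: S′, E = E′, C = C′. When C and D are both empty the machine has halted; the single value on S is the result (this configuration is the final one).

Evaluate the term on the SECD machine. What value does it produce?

Answer: -3

Derivation:
step 0: <S=∅, E=∅, C=[((let v = 0 in v) - ((λv. 3) 5))], D=∅>
step 1: <S=∅, E=∅, C=[(let v = 0 in v) :: ((λv. 3) 5) :: PRIM2(sub)], D=∅>
step 2: <S=∅, E=∅, C=[0 :: (λv. v) :: AP :: ((λv. 3) 5) :: PRIM2(sub)], D=∅>
step 3: <S=[0], E=∅, C=[(λv. v) :: AP :: ((λv. 3) 5) :: PRIM2(sub)], D=∅>
step 4: <S=[clo(λv. v, ∅) :: 0], E=∅, C=[AP :: ((λv. 3) 5) :: PRIM2(sub)], D=∅>
step 5: <S=∅, E={v↦0}, C=[v], D=[(∅, ∅, [((λv. 3) 5) :: PRIM2(sub)])]>
step 6: <S=[0], E={v↦0}, C=∅, D=[(∅, ∅, [((λv. 3) 5) :: PRIM2(sub)])]>
step 7: <S=[0], E=∅, C=[((λv. 3) 5) :: PRIM2(sub)], D=∅>
step 8: <S=[0], E=∅, C=[5 :: (λv. 3) :: AP :: PRIM2(sub)], D=∅>
step 9: <S=[5 :: 0], E=∅, C=[(λv. 3) :: AP :: PRIM2(sub)], D=∅>
step 10: <S=[clo(λv. 3, ∅) :: 5 :: 0], E=∅, C=[AP :: PRIM2(sub)], D=∅>
step 11: <S=∅, E={v↦5}, C=[3], D=[([0], ∅, [PRIM2(sub)])]>
step 12: <S=[3], E={v↦5}, C=∅, D=[([0], ∅, [PRIM2(sub)])]>
step 13: <S=[3 :: 0], E=∅, C=[PRIM2(sub)], D=∅>
step 14: <S=[-3], E=∅, C=∅, D=∅>
→ final value -3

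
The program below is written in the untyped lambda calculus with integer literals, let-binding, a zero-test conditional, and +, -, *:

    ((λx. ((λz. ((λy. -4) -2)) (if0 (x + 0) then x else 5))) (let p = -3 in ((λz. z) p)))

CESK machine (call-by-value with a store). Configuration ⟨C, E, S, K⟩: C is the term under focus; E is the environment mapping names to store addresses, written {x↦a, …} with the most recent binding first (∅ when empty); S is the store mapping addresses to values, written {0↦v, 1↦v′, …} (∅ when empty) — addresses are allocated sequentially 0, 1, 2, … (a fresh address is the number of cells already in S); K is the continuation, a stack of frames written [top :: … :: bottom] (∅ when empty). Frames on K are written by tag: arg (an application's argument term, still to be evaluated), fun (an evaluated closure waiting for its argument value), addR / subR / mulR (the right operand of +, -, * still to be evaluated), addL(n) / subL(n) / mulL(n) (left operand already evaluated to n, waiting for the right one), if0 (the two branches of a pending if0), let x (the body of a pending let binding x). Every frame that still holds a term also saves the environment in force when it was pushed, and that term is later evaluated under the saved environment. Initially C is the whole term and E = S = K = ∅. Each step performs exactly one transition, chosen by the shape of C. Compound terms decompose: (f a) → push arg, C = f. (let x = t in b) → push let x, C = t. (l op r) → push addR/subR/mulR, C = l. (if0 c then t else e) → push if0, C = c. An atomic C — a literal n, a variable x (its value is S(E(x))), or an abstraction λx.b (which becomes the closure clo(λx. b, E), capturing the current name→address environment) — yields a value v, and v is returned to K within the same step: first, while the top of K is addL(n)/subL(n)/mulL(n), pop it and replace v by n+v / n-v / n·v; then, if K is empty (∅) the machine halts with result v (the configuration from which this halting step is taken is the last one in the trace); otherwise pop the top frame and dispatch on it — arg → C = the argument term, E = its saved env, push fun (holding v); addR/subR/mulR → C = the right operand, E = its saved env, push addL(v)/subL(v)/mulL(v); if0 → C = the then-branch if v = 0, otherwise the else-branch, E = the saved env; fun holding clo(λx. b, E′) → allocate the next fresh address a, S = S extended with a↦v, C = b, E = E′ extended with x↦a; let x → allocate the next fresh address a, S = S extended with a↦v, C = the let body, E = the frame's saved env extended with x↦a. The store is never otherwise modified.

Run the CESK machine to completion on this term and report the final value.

Answer: -4

Derivation:
[0] ⟨C=((λx. ((λz. ((λy. -4) -2)) (if0 (x + 0) then x else 5))) (let p = -3 in ((λz. z) p))); E=∅; S=∅; K=∅⟩
[1] ⟨C=(λx. ((λz. ((λy. -4) -2)) (if0 (x + 0) then x else 5))); E=∅; S=∅; K=[arg]⟩
[2] ⟨C=(let p = -3 in ((λz. z) p)); E=∅; S=∅; K=[fun]⟩
[3] ⟨C=-3; E=∅; S=∅; K=[let p :: fun]⟩
[4] ⟨C=((λz. z) p); E={p↦0}; S={0↦-3}; K=[fun]⟩
[5] ⟨C=(λz. z); E={p↦0}; S={0↦-3}; K=[arg :: fun]⟩
[6] ⟨C=p; E={p↦0}; S={0↦-3}; K=[fun :: fun]⟩
[7] ⟨C=z; E={z↦1, p↦0}; S={0↦-3, 1↦-3}; K=[fun]⟩
[8] ⟨C=((λz. ((λy. -4) -2)) (if0 (x + 0) then x else 5)); E={x↦2}; S={0↦-3, 1↦-3, 2↦-3}; K=∅⟩
[9] ⟨C=(λz. ((λy. -4) -2)); E={x↦2}; S={0↦-3, 1↦-3, 2↦-3}; K=[arg]⟩
[10] ⟨C=(if0 (x + 0) then x else 5); E={x↦2}; S={0↦-3, 1↦-3, 2↦-3}; K=[fun]⟩
[11] ⟨C=(x + 0); E={x↦2}; S={0↦-3, 1↦-3, 2↦-3}; K=[if0 :: fun]⟩
[12] ⟨C=x; E={x↦2}; S={0↦-3, 1↦-3, 2↦-3}; K=[addR :: if0 :: fun]⟩
[13] ⟨C=0; E={x↦2}; S={0↦-3, 1↦-3, 2↦-3}; K=[addL(-3) :: if0 :: fun]⟩
[14] ⟨C=5; E={x↦2}; S={0↦-3, 1↦-3, 2↦-3}; K=[fun]⟩
[15] ⟨C=((λy. -4) -2); E={z↦3, x↦2}; S={0↦-3, 1↦-3, 2↦-3, 3↦5}; K=∅⟩
[16] ⟨C=(λy. -4); E={z↦3, x↦2}; S={0↦-3, 1↦-3, 2↦-3, 3↦5}; K=[arg]⟩
[17] ⟨C=-2; E={z↦3, x↦2}; S={0↦-3, 1↦-3, 2↦-3, 3↦5}; K=[fun]⟩
[18] ⟨C=-4; E={y↦4, z↦3, x↦2}; S={0↦-3, 1↦-3, 2↦-3, 3↦5, 4↦-2}; K=∅⟩
→ final value -4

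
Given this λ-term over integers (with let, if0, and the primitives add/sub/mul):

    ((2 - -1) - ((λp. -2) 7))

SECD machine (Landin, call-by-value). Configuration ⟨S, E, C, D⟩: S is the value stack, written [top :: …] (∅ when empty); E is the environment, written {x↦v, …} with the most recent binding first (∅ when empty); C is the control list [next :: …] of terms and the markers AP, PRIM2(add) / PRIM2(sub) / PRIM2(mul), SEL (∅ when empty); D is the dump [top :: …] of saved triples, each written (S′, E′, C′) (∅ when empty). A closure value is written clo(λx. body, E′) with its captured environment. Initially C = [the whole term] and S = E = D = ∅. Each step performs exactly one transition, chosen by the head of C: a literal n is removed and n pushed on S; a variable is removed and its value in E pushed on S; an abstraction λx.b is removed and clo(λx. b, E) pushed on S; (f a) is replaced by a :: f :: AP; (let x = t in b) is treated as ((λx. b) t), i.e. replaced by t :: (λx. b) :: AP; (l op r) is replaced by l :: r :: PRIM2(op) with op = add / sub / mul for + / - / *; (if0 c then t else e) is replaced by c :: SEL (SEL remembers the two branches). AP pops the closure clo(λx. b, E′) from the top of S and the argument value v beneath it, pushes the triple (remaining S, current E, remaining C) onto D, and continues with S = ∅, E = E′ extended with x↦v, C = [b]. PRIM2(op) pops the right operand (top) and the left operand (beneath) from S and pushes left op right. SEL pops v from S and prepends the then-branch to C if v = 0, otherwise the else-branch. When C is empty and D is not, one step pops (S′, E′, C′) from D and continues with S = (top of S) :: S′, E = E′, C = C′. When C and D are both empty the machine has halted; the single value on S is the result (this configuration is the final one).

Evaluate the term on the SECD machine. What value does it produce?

Answer: 5

Derivation:
step 0: [S=∅ | E=∅ | C=[((2 - -1) - ((λp. -2) 7))] | D=∅]
step 1: [S=∅ | E=∅ | C=[(2 - -1) :: ((λp. -2) 7) :: PRIM2(sub)] | D=∅]
step 2: [S=∅ | E=∅ | C=[2 :: -1 :: PRIM2(sub) :: ((λp. -2) 7) :: PRIM2(sub)] | D=∅]
step 3: [S=[2] | E=∅ | C=[-1 :: PRIM2(sub) :: ((λp. -2) 7) :: PRIM2(sub)] | D=∅]
step 4: [S=[-1 :: 2] | E=∅ | C=[PRIM2(sub) :: ((λp. -2) 7) :: PRIM2(sub)] | D=∅]
step 5: [S=[3] | E=∅ | C=[((λp. -2) 7) :: PRIM2(sub)] | D=∅]
step 6: [S=[3] | E=∅ | C=[7 :: (λp. -2) :: AP :: PRIM2(sub)] | D=∅]
step 7: [S=[7 :: 3] | E=∅ | C=[(λp. -2) :: AP :: PRIM2(sub)] | D=∅]
step 8: [S=[clo(λp. -2, ∅) :: 7 :: 3] | E=∅ | C=[AP :: PRIM2(sub)] | D=∅]
step 9: [S=∅ | E={p↦7} | C=[-2] | D=[([3], ∅, [PRIM2(sub)])]]
step 10: [S=[-2] | E={p↦7} | C=∅ | D=[([3], ∅, [PRIM2(sub)])]]
step 11: [S=[-2 :: 3] | E=∅ | C=[PRIM2(sub)] | D=∅]
step 12: [S=[5] | E=∅ | C=∅ | D=∅]
→ final value 5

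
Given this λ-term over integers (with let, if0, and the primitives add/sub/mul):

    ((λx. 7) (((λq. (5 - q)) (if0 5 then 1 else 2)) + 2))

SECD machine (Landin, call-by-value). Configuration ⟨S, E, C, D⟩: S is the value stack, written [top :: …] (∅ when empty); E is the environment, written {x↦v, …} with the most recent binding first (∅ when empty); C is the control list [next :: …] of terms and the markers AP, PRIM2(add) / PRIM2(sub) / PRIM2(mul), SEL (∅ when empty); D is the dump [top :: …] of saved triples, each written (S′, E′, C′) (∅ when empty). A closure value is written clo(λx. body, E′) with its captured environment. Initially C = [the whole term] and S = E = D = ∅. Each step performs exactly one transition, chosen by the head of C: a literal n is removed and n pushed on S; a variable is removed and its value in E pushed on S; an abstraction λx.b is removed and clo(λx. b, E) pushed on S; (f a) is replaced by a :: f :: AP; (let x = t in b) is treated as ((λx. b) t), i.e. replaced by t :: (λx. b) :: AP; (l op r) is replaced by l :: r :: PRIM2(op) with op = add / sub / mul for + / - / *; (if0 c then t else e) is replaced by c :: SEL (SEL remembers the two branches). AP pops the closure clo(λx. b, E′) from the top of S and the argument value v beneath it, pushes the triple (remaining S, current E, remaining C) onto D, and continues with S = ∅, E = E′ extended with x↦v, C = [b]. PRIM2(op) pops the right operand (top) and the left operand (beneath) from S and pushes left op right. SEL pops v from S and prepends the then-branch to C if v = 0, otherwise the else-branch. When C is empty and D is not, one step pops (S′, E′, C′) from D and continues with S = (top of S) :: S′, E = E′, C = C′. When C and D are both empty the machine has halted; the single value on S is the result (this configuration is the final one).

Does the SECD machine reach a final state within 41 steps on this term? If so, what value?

step 0: ⟨S=∅; E=∅; C=[((λx. 7) (((λq. (5 - q)) (if0 5 then 1 else 2)) + 2))]; D=∅⟩
step 1: ⟨S=∅; E=∅; C=[(((λq. (5 - q)) (if0 5 then 1 else 2)) + 2) :: (λx. 7) :: AP]; D=∅⟩
step 2: ⟨S=∅; E=∅; C=[((λq. (5 - q)) (if0 5 then 1 else 2)) :: 2 :: PRIM2(add) :: (λx. 7) :: AP]; D=∅⟩
step 3: ⟨S=∅; E=∅; C=[(if0 5 then 1 else 2) :: (λq. (5 - q)) :: AP :: 2 :: PRIM2(add) :: (λx. 7) :: AP]; D=∅⟩
step 4: ⟨S=∅; E=∅; C=[5 :: SEL :: (λq. (5 - q)) :: AP :: 2 :: PRIM2(add) :: (λx. 7) :: AP]; D=∅⟩
step 5: ⟨S=[5]; E=∅; C=[SEL :: (λq. (5 - q)) :: AP :: 2 :: PRIM2(add) :: (λx. 7) :: AP]; D=∅⟩
step 6: ⟨S=∅; E=∅; C=[2 :: (λq. (5 - q)) :: AP :: 2 :: PRIM2(add) :: (λx. 7) :: AP]; D=∅⟩
step 7: ⟨S=[2]; E=∅; C=[(λq. (5 - q)) :: AP :: 2 :: PRIM2(add) :: (λx. 7) :: AP]; D=∅⟩
step 8: ⟨S=[clo(λq. (5 - q), ∅) :: 2]; E=∅; C=[AP :: 2 :: PRIM2(add) :: (λx. 7) :: AP]; D=∅⟩
step 9: ⟨S=∅; E={q↦2}; C=[(5 - q)]; D=[(∅, ∅, [2 :: PRIM2(add) :: (λx. 7) :: AP])]⟩
step 10: ⟨S=∅; E={q↦2}; C=[5 :: q :: PRIM2(sub)]; D=[(∅, ∅, [2 :: PRIM2(add) :: (λx. 7) :: AP])]⟩
step 11: ⟨S=[5]; E={q↦2}; C=[q :: PRIM2(sub)]; D=[(∅, ∅, [2 :: PRIM2(add) :: (λx. 7) :: AP])]⟩
step 12: ⟨S=[2 :: 5]; E={q↦2}; C=[PRIM2(sub)]; D=[(∅, ∅, [2 :: PRIM2(add) :: (λx. 7) :: AP])]⟩
step 13: ⟨S=[3]; E={q↦2}; C=∅; D=[(∅, ∅, [2 :: PRIM2(add) :: (λx. 7) :: AP])]⟩
step 14: ⟨S=[3]; E=∅; C=[2 :: PRIM2(add) :: (λx. 7) :: AP]; D=∅⟩
step 15: ⟨S=[2 :: 3]; E=∅; C=[PRIM2(add) :: (λx. 7) :: AP]; D=∅⟩
step 16: ⟨S=[5]; E=∅; C=[(λx. 7) :: AP]; D=∅⟩
step 17: ⟨S=[clo(λx. 7, ∅) :: 5]; E=∅; C=[AP]; D=∅⟩
step 18: ⟨S=∅; E={x↦5}; C=[7]; D=[(∅, ∅, ∅)]⟩
step 19: ⟨S=[7]; E={x↦5}; C=∅; D=[(∅, ∅, ∅)]⟩
step 20: ⟨S=[7]; E=∅; C=∅; D=∅⟩
→ final value 7

Answer: 7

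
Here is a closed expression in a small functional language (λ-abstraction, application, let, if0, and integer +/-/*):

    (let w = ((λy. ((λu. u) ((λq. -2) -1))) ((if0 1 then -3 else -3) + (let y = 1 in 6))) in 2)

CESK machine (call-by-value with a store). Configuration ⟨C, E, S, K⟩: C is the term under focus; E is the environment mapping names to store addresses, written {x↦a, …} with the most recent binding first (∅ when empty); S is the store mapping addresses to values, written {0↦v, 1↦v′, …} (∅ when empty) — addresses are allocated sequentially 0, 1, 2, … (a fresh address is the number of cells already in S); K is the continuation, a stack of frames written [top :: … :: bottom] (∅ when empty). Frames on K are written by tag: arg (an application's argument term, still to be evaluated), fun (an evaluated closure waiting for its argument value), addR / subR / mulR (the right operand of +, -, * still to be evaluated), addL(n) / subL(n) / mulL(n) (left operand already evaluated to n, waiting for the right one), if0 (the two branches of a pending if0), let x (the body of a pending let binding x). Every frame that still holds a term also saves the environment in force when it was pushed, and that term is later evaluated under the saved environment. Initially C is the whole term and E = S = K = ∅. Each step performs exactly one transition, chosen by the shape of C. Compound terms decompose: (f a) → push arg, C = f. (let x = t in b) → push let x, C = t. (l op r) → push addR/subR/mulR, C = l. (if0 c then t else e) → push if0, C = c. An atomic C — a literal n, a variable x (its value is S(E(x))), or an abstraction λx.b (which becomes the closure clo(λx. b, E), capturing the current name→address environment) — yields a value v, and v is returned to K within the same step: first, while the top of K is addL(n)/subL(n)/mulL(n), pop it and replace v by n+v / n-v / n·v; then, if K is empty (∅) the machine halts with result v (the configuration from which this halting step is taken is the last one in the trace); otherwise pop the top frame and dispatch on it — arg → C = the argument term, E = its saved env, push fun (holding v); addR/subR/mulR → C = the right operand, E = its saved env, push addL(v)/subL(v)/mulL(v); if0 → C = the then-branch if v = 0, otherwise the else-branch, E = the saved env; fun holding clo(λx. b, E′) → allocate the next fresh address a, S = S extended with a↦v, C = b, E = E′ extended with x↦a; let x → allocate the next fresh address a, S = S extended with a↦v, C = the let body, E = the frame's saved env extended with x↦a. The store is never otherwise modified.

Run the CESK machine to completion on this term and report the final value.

Answer: 2

Machine steps:
step 0: <C=(let w = ((λy. ((λu. u) ((λq. -2) -1))) ((if0 1 then -3 else -3) + (let y = 1 in 6))) in 2), E=∅, S=∅, K=∅>
step 1: <C=((λy. ((λu. u) ((λq. -2) -1))) ((if0 1 then -3 else -3) + (let y = 1 in 6))), E=∅, S=∅, K=[let w]>
step 2: <C=(λy. ((λu. u) ((λq. -2) -1))), E=∅, S=∅, K=[arg :: let w]>
step 3: <C=((if0 1 then -3 else -3) + (let y = 1 in 6)), E=∅, S=∅, K=[fun :: let w]>
step 4: <C=(if0 1 then -3 else -3), E=∅, S=∅, K=[addR :: fun :: let w]>
step 5: <C=1, E=∅, S=∅, K=[if0 :: addR :: fun :: let w]>
step 6: <C=-3, E=∅, S=∅, K=[addR :: fun :: let w]>
step 7: <C=(let y = 1 in 6), E=∅, S=∅, K=[addL(-3) :: fun :: let w]>
step 8: <C=1, E=∅, S=∅, K=[let y :: addL(-3) :: fun :: let w]>
step 9: <C=6, E={y↦0}, S={0↦1}, K=[addL(-3) :: fun :: let w]>
step 10: <C=((λu. u) ((λq. -2) -1)), E={y↦1}, S={0↦1, 1↦3}, K=[let w]>
step 11: <C=(λu. u), E={y↦1}, S={0↦1, 1↦3}, K=[arg :: let w]>
step 12: <C=((λq. -2) -1), E={y↦1}, S={0↦1, 1↦3}, K=[fun :: let w]>
step 13: <C=(λq. -2), E={y↦1}, S={0↦1, 1↦3}, K=[arg :: fun :: let w]>
step 14: <C=-1, E={y↦1}, S={0↦1, 1↦3}, K=[fun :: fun :: let w]>
step 15: <C=-2, E={q↦2, y↦1}, S={0↦1, 1↦3, 2↦-1}, K=[fun :: let w]>
step 16: <C=u, E={u↦3, y↦1}, S={0↦1, 1↦3, 2↦-1, 3↦-2}, K=[let w]>
step 17: <C=2, E={w↦4}, S={0↦1, 1↦3, 2↦-1, 3↦-2, 4↦-2}, K=∅>
→ final value 2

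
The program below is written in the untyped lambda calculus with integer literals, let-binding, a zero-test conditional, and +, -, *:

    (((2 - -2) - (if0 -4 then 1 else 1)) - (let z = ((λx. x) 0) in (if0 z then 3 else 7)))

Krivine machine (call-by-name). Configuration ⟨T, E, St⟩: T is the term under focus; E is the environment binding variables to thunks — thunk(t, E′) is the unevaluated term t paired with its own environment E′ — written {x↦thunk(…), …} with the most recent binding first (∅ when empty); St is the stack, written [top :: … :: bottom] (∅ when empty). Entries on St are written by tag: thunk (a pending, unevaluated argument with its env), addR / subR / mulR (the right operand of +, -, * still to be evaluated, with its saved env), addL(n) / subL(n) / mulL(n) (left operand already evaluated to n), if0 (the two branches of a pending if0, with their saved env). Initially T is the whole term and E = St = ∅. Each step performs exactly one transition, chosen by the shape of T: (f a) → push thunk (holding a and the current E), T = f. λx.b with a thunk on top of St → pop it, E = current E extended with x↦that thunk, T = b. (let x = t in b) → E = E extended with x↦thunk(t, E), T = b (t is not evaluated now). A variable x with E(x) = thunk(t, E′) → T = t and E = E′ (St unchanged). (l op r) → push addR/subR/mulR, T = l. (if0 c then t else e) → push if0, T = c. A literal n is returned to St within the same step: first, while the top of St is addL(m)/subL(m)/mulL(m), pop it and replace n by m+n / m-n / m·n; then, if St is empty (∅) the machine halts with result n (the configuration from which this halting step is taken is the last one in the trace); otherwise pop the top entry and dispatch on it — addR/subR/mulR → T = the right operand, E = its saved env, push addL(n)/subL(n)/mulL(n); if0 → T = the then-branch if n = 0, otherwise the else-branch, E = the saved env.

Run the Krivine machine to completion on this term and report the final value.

Answer: 0

Derivation:
[0] [T=(((2 - -2) - (if0 -4 then 1 else 1)) - (let z = ((λx. x) 0) in (if0 z then 3 else 7))) | E=∅ | St=∅]
[1] [T=((2 - -2) - (if0 -4 then 1 else 1)) | E=∅ | St=[subR]]
[2] [T=(2 - -2) | E=∅ | St=[subR :: subR]]
[3] [T=2 | E=∅ | St=[subR :: subR :: subR]]
[4] [T=-2 | E=∅ | St=[subL(2) :: subR :: subR]]
[5] [T=(if0 -4 then 1 else 1) | E=∅ | St=[subL(4) :: subR]]
[6] [T=-4 | E=∅ | St=[if0 :: subL(4) :: subR]]
[7] [T=1 | E=∅ | St=[subL(4) :: subR]]
[8] [T=(let z = ((λx. x) 0) in (if0 z then 3 else 7)) | E=∅ | St=[subL(3)]]
[9] [T=(if0 z then 3 else 7) | E={z↦thunk(((λx. x) 0), ∅)} | St=[subL(3)]]
[10] [T=z | E={z↦thunk(((λx. x) 0), ∅)} | St=[if0 :: subL(3)]]
[11] [T=((λx. x) 0) | E=∅ | St=[if0 :: subL(3)]]
[12] [T=(λx. x) | E=∅ | St=[thunk :: if0 :: subL(3)]]
[13] [T=x | E={x↦thunk(0, ∅)} | St=[if0 :: subL(3)]]
[14] [T=0 | E=∅ | St=[if0 :: subL(3)]]
[15] [T=3 | E={z↦thunk(((λx. x) 0), ∅)} | St=[subL(3)]]
→ final value 0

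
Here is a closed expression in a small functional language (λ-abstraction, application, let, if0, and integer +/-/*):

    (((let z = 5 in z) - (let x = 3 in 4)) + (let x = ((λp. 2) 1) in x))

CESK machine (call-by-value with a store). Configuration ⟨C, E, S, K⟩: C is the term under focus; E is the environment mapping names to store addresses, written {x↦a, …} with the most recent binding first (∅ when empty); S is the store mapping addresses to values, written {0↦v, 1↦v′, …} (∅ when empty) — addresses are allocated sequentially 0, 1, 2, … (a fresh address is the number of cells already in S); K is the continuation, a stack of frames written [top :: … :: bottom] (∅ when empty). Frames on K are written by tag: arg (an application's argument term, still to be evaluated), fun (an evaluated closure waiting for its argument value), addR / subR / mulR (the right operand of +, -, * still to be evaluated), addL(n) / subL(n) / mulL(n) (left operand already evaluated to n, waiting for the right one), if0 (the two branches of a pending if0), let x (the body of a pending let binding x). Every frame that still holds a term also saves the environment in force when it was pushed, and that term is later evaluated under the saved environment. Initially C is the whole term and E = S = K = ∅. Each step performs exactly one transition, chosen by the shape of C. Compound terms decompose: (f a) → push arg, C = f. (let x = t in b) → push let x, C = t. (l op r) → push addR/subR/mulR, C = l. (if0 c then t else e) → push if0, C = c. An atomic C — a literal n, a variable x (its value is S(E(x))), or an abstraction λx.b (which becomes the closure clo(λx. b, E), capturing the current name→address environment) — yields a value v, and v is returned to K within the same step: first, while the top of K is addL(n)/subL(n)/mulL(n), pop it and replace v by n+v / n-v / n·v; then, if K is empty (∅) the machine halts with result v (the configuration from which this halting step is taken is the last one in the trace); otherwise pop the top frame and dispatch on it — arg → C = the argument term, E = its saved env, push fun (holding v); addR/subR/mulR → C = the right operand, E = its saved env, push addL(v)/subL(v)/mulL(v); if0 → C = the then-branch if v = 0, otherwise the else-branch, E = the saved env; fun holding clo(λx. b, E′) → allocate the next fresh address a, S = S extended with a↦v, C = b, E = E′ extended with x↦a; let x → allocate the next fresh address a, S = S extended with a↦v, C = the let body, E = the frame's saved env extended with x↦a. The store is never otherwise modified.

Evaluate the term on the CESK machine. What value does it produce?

Answer: 3

Derivation:
t=0: ⟨C=(((let z = 5 in z) - (let x = 3 in 4)) + (let x = ((λp. 2) 1) in x)); E=∅; S=∅; K=∅⟩
t=1: ⟨C=((let z = 5 in z) - (let x = 3 in 4)); E=∅; S=∅; K=[addR]⟩
t=2: ⟨C=(let z = 5 in z); E=∅; S=∅; K=[subR :: addR]⟩
t=3: ⟨C=5; E=∅; S=∅; K=[let z :: subR :: addR]⟩
t=4: ⟨C=z; E={z↦0}; S={0↦5}; K=[subR :: addR]⟩
t=5: ⟨C=(let x = 3 in 4); E=∅; S={0↦5}; K=[subL(5) :: addR]⟩
t=6: ⟨C=3; E=∅; S={0↦5}; K=[let x :: subL(5) :: addR]⟩
t=7: ⟨C=4; E={x↦1}; S={0↦5, 1↦3}; K=[subL(5) :: addR]⟩
t=8: ⟨C=(let x = ((λp. 2) 1) in x); E=∅; S={0↦5, 1↦3}; K=[addL(1)]⟩
t=9: ⟨C=((λp. 2) 1); E=∅; S={0↦5, 1↦3}; K=[let x :: addL(1)]⟩
t=10: ⟨C=(λp. 2); E=∅; S={0↦5, 1↦3}; K=[arg :: let x :: addL(1)]⟩
t=11: ⟨C=1; E=∅; S={0↦5, 1↦3}; K=[fun :: let x :: addL(1)]⟩
t=12: ⟨C=2; E={p↦2}; S={0↦5, 1↦3, 2↦1}; K=[let x :: addL(1)]⟩
t=13: ⟨C=x; E={x↦3}; S={0↦5, 1↦3, 2↦1, 3↦2}; K=[addL(1)]⟩
→ final value 3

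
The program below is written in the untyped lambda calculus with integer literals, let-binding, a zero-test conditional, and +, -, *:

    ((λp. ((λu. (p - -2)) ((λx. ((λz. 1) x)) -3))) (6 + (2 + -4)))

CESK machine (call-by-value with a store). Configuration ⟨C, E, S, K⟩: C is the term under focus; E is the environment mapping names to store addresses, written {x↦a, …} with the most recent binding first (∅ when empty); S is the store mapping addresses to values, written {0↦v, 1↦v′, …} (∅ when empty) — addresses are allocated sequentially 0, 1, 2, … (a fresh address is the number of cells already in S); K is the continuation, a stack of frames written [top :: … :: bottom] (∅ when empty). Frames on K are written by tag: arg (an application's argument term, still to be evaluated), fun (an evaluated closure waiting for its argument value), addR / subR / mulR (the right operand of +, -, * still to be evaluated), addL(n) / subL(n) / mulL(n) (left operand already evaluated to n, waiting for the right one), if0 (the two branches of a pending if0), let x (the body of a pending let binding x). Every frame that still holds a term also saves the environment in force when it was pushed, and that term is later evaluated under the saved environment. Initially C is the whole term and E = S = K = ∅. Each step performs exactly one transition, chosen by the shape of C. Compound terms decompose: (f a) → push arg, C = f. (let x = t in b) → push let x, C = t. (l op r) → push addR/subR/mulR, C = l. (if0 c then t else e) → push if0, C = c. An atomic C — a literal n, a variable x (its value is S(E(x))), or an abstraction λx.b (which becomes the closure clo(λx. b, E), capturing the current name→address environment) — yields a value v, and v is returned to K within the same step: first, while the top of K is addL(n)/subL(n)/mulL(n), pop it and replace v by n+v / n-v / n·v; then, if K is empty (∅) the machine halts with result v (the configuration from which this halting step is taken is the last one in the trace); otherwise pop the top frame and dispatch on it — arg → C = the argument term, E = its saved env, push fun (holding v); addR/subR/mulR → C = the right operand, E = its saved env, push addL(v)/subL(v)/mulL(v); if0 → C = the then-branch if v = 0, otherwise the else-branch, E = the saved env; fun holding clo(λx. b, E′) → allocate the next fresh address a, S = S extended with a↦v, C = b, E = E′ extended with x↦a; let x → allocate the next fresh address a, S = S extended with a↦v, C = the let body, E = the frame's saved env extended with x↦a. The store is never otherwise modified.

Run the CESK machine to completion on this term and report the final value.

Answer: 6

Derivation:
0. ⟨C=((λp. ((λu. (p - -2)) ((λx. ((λz. 1) x)) -3))) (6 + (2 + -4))); E=∅; S=∅; K=∅⟩
1. ⟨C=(λp. ((λu. (p - -2)) ((λx. ((λz. 1) x)) -3))); E=∅; S=∅; K=[arg]⟩
2. ⟨C=(6 + (2 + -4)); E=∅; S=∅; K=[fun]⟩
3. ⟨C=6; E=∅; S=∅; K=[addR :: fun]⟩
4. ⟨C=(2 + -4); E=∅; S=∅; K=[addL(6) :: fun]⟩
5. ⟨C=2; E=∅; S=∅; K=[addR :: addL(6) :: fun]⟩
6. ⟨C=-4; E=∅; S=∅; K=[addL(2) :: addL(6) :: fun]⟩
7. ⟨C=((λu. (p - -2)) ((λx. ((λz. 1) x)) -3)); E={p↦0}; S={0↦4}; K=∅⟩
8. ⟨C=(λu. (p - -2)); E={p↦0}; S={0↦4}; K=[arg]⟩
9. ⟨C=((λx. ((λz. 1) x)) -3); E={p↦0}; S={0↦4}; K=[fun]⟩
10. ⟨C=(λx. ((λz. 1) x)); E={p↦0}; S={0↦4}; K=[arg :: fun]⟩
11. ⟨C=-3; E={p↦0}; S={0↦4}; K=[fun :: fun]⟩
12. ⟨C=((λz. 1) x); E={x↦1, p↦0}; S={0↦4, 1↦-3}; K=[fun]⟩
13. ⟨C=(λz. 1); E={x↦1, p↦0}; S={0↦4, 1↦-3}; K=[arg :: fun]⟩
14. ⟨C=x; E={x↦1, p↦0}; S={0↦4, 1↦-3}; K=[fun :: fun]⟩
15. ⟨C=1; E={z↦2, x↦1, p↦0}; S={0↦4, 1↦-3, 2↦-3}; K=[fun]⟩
16. ⟨C=(p - -2); E={u↦3, p↦0}; S={0↦4, 1↦-3, 2↦-3, 3↦1}; K=∅⟩
17. ⟨C=p; E={u↦3, p↦0}; S={0↦4, 1↦-3, 2↦-3, 3↦1}; K=[subR]⟩
18. ⟨C=-2; E={u↦3, p↦0}; S={0↦4, 1↦-3, 2↦-3, 3↦1}; K=[subL(4)]⟩
→ final value 6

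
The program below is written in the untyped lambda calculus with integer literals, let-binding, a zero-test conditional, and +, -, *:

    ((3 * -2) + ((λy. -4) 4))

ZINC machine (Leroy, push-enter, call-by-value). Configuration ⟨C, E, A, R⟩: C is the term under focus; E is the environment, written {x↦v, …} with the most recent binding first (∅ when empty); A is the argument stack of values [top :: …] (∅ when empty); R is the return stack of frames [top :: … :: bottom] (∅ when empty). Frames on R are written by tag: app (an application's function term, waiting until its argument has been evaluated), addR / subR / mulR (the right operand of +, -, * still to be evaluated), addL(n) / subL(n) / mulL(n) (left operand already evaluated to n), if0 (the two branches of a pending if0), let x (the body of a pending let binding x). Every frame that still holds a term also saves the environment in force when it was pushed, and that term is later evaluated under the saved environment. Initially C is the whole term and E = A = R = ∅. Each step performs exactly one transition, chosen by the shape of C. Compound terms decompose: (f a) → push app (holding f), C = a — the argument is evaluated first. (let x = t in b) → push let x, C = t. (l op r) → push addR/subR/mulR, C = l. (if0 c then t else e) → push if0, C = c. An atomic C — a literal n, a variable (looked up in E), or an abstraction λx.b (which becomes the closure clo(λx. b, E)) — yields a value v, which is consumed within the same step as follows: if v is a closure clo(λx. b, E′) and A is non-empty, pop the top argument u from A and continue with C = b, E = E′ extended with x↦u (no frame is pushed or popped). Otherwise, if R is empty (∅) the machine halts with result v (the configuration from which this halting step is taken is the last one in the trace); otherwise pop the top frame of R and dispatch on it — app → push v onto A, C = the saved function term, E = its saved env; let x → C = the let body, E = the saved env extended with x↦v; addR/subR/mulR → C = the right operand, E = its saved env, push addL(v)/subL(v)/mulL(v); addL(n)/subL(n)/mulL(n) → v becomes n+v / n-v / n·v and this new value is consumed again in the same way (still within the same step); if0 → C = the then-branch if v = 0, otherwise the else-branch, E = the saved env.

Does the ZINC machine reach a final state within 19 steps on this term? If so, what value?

t=0: ⟨C=((3 * -2) + ((λy. -4) 4)); E=∅; A=∅; R=∅⟩
t=1: ⟨C=(3 * -2); E=∅; A=∅; R=[addR]⟩
t=2: ⟨C=3; E=∅; A=∅; R=[mulR :: addR]⟩
t=3: ⟨C=-2; E=∅; A=∅; R=[mulL(3) :: addR]⟩
t=4: ⟨C=((λy. -4) 4); E=∅; A=∅; R=[addL(-6)]⟩
t=5: ⟨C=4; E=∅; A=∅; R=[app :: addL(-6)]⟩
t=6: ⟨C=(λy. -4); E=∅; A=[4]; R=[addL(-6)]⟩
t=7: ⟨C=-4; E={y↦4}; A=∅; R=[addL(-6)]⟩
→ final value -10

Answer: -10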